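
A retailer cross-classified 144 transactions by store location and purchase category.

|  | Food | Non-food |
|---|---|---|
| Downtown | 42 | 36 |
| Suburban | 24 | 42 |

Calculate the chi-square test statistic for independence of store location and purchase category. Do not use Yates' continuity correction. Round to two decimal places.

Row totals: 78, 66. Column totals: 66, 78. Grand total N = 144.
Expected counts (row total × column total / N):
  Downtown, Food: 78×66/144 = 35.750
  Downtown, Non-food: 78×78/144 = 42.250
  Suburban, Food: 66×66/144 = 30.250
  Suburban, Non-food: 66×78/144 = 35.750
Contributions (O − E)²/E:
  (42 − 35.750)²/35.750 = 1.0927
  (36 − 42.250)²/42.250 = 0.9246
  (24 − 30.250)²/30.250 = 1.2913
  (42 − 35.750)²/35.750 = 1.0927
χ² = 1.0927 + 0.9246 + 1.2913 + 1.0927 = 4.40

4.40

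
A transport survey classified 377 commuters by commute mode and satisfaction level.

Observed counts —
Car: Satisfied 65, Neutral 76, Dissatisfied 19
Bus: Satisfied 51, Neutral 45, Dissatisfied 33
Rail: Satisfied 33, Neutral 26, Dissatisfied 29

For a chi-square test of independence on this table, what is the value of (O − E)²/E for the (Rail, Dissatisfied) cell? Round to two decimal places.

5.39

Row total (Rail) = 88; column total (Dissatisfied) = 81; N = 377.
Expected count E = 88 × 81 / 377 = 18.907.
Contribution = (O − E)²/E = (29 − 18.907)² / 18.907 = 5.39.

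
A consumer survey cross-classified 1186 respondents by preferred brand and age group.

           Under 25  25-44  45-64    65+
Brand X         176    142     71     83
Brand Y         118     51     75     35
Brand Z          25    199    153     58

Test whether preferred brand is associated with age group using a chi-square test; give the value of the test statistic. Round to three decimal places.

Row totals: 472, 279, 435. Column totals: 319, 392, 299, 176. Grand total N = 1186.
Expected counts (row total × column total / N):
  Brand X, Under 25: 472×319/1186 = 126.9545
  Brand X, 25-44: 472×392/1186 = 156.0067
  Brand X, 45-64: 472×299/1186 = 118.9949
  Brand X, 65+: 472×176/1186 = 70.0438
  Brand Y, Under 25: 279×319/1186 = 75.0430
  Brand Y, 25-44: 279×392/1186 = 92.2159
  Brand Y, 45-64: 279×299/1186 = 70.3381
  Brand Y, 65+: 279×176/1186 = 41.4030
  Brand Z, Under 25: 435×319/1186 = 117.0025
  Brand Z, 25-44: 435×392/1186 = 143.7774
  Brand Z, 45-64: 435×299/1186 = 109.6669
  Brand Z, 65+: 435×176/1186 = 64.5531
Contributions (O − E)²/E:
  (176 − 126.9545)²/126.9545 = 18.9474
  (142 − 156.0067)²/156.0067 = 1.2576
  (71 − 118.9949)²/118.9949 = 19.3581
  (83 − 70.0438)²/70.0438 = 2.3965
  (118 − 75.0430)²/75.0430 = 24.5900
  (51 − 92.2159)²/92.2159 = 18.4214
  (75 − 70.3381)²/70.3381 = 0.3090
  (35 − 41.4030)²/41.4030 = 0.9902
  (25 − 117.0025)²/117.0025 = 72.3443
  (199 − 143.7774)²/143.7774 = 21.2101
  (153 − 109.6669)²/109.6669 = 17.1224
  (58 − 64.5531)²/64.5531 = 0.6652
χ² = 18.9474 + 1.2576 + 19.3581 + 2.3965 + 24.5900 + 18.4214 + 0.3090 + 0.9902 + 72.3443 + 21.2101 + 17.1224 + 0.6652 = 197.612

197.612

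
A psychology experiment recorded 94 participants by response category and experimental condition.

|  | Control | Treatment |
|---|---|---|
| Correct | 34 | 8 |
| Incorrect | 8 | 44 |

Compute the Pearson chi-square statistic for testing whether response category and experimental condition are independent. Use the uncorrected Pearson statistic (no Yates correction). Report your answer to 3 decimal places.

40.412

Row totals: 42, 52. Column totals: 42, 52. Grand total N = 94.
Expected counts (row total × column total / N):
  Correct, Control: 42×42/94 = 18.7660
  Correct, Treatment: 42×52/94 = 23.2340
  Incorrect, Control: 52×42/94 = 23.2340
  Incorrect, Treatment: 52×52/94 = 28.7660
Contributions (O − E)²/E:
  (34 − 18.7660)²/18.7660 = 12.3668
  (8 − 23.2340)²/23.2340 = 9.9886
  (8 − 23.2340)²/23.2340 = 9.9886
  (44 − 28.7660)²/28.7660 = 8.0677
χ² = 12.3668 + 9.9886 + 9.9886 + 8.0677 = 40.412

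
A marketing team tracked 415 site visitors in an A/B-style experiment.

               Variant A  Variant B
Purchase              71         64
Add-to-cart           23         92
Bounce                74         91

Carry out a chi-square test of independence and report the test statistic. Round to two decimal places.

29.55

Row totals: 135, 115, 165. Column totals: 168, 247. Grand total N = 415.
Expected counts (row total × column total / N):
  Purchase, Variant A: 135×168/415 = 54.651
  Purchase, Variant B: 135×247/415 = 80.349
  Add-to-cart, Variant A: 115×168/415 = 46.554
  Add-to-cart, Variant B: 115×247/415 = 68.446
  Bounce, Variant A: 165×168/415 = 66.795
  Bounce, Variant B: 165×247/415 = 98.205
Contributions (O − E)²/E:
  (71 − 54.651)²/54.651 = 4.8908
  (64 − 80.349)²/80.349 = 3.3266
  (23 − 46.554)²/46.554 = 11.9171
  (92 − 68.446)²/68.446 = 8.1055
  (74 − 66.795)²/66.795 = 0.7772
  (91 − 98.205)²/98.205 = 0.5286
χ² = 4.8908 + 3.3266 + 11.9171 + 8.1055 + 0.7772 + 0.5286 = 29.55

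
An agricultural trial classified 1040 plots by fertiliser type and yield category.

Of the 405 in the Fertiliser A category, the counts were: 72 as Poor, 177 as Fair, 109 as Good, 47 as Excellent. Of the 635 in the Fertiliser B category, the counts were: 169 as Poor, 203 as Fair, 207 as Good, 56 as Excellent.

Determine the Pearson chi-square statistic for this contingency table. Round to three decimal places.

22.221

Row totals: 405, 635. Column totals: 241, 380, 316, 103. Grand total N = 1040.
Expected counts (row total × column total / N):
  Fertiliser A, Poor: 405×241/1040 = 93.8510
  Fertiliser A, Fair: 405×380/1040 = 147.9808
  Fertiliser A, Good: 405×316/1040 = 123.0577
  Fertiliser A, Excellent: 405×103/1040 = 40.1106
  Fertiliser B, Poor: 635×241/1040 = 147.1490
  Fertiliser B, Fair: 635×380/1040 = 232.0192
  Fertiliser B, Good: 635×316/1040 = 192.9423
  Fertiliser B, Excellent: 635×103/1040 = 62.8894
Contributions (O − E)²/E:
  (72 − 93.8510)²/93.8510 = 5.0875
  (177 − 147.9808)²/147.9808 = 5.6907
  (109 − 123.0577)²/123.0577 = 1.6059
  (47 − 40.1106)²/40.1106 = 1.1833
  (169 − 147.1490)²/147.1490 = 3.2448
  (203 − 232.0192)²/232.0192 = 3.6295
  (207 − 192.9423)²/192.9423 = 1.0242
  (56 − 62.8894)²/62.8894 = 0.7547
χ² = 5.0875 + 5.6907 + 1.6059 + 1.1833 + 3.2448 + 3.6295 + 1.0242 + 0.7547 = 22.221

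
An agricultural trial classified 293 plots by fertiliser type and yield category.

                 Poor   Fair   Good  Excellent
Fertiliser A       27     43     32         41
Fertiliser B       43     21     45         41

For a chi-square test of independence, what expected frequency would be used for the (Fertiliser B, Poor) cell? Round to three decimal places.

Row total (Fertiliser B) = 150; column total (Poor) = 70; grand total N = 293.
Expected count = (row total × column total) / N = 150 × 70 / 293 = 35.836.

35.836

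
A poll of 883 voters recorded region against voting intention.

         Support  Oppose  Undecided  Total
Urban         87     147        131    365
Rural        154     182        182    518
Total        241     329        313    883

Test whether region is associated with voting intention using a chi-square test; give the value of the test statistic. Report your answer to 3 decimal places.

Grand total N = 883.
Expected counts (row total × column total / N):
  Urban, Support: 365×241/883 = 99.6206
  Urban, Oppose: 365×329/883 = 135.9966
  Urban, Undecided: 365×313/883 = 129.3828
  Rural, Support: 518×241/883 = 141.3794
  Rural, Oppose: 518×329/883 = 193.0034
  Rural, Undecided: 518×313/883 = 183.6172
Contributions (O − E)²/E:
  (87 − 99.6206)²/99.6206 = 1.5989
  (147 − 135.9966)²/135.9966 = 0.8903
  (131 − 129.3828)²/129.3828 = 0.0202
  (154 − 141.3794)²/141.3794 = 1.1266
  (182 − 193.0034)²/193.0034 = 0.6273
  (182 − 183.6172)²/183.6172 = 0.0142
χ² = 1.5989 + 0.8903 + 0.0202 + 1.1266 + 0.6273 + 0.0142 = 4.278

4.278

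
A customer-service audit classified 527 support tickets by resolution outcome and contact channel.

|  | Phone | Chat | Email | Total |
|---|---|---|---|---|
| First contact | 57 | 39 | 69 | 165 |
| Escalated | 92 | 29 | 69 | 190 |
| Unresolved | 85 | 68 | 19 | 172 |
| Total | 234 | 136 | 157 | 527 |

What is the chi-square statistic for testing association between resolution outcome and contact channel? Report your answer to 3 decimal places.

Grand total N = 527.
Expected counts (row total × column total / N):
  First contact, Phone: 165×234/527 = 73.26376
  First contact, Chat: 165×136/527 = 42.58065
  First contact, Email: 165×157/527 = 49.15560
  Escalated, Phone: 190×234/527 = 84.36433
  Escalated, Chat: 190×136/527 = 49.03226
  Escalated, Email: 190×157/527 = 56.60342
  Unresolved, Phone: 172×234/527 = 76.37192
  Unresolved, Chat: 172×136/527 = 44.38710
  Unresolved, Email: 172×157/527 = 51.24099
Contributions (O − E)²/E:
  (57 − 73.26376)²/73.26376 = 3.6104
  (39 − 42.58065)²/42.58065 = 0.3011
  (69 − 49.15560)²/49.15560 = 8.0113
  (92 − 84.36433)²/84.36433 = 0.6911
  (29 − 49.03226)²/49.03226 = 8.1842
  (69 − 56.60342)²/56.60342 = 2.7149
  (85 − 76.37192)²/76.37192 = 0.9748
  (68 − 44.38710)²/44.38710 = 12.5615
  (19 − 51.24099)²/51.24099 = 20.2861
χ² = 3.6104 + 0.3011 + 8.0113 + 0.6911 + 8.1842 + 2.7149 + 0.9748 + 12.5615 + 20.2861 = 57.335

57.335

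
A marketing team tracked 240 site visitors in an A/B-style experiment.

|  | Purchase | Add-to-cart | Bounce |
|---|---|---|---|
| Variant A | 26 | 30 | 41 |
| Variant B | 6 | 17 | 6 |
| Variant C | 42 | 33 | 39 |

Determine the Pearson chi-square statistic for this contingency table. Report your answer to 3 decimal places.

12.264

Row totals: 97, 29, 114. Column totals: 74, 80, 86. Grand total N = 240.
Expected counts (row total × column total / N):
  Variant A, Purchase: 97×74/240 = 29.90833
  Variant A, Add-to-cart: 97×80/240 = 32.33333
  Variant A, Bounce: 97×86/240 = 34.75833
  Variant B, Purchase: 29×74/240 = 8.94167
  Variant B, Add-to-cart: 29×80/240 = 9.66667
  Variant B, Bounce: 29×86/240 = 10.39167
  Variant C, Purchase: 114×74/240 = 35.15000
  Variant C, Add-to-cart: 114×80/240 = 38.00000
  Variant C, Bounce: 114×86/240 = 40.85000
Contributions (O − E)²/E:
  (26 − 29.90833)²/29.90833 = 0.5107
  (30 − 32.33333)²/32.33333 = 0.1684
  (41 − 34.75833)²/34.75833 = 1.1208
  (6 − 8.94167)²/8.94167 = 0.9678
  (17 − 9.66667)²/9.66667 = 5.5632
  (6 − 10.39167)²/10.39167 = 1.8560
  (42 − 35.15000)²/35.15000 = 1.3349
  (33 − 38.00000)²/38.00000 = 0.6579
  (39 − 40.85000)²/40.85000 = 0.0838
χ² = 0.5107 + 0.1684 + 1.1208 + 0.9678 + 5.5632 + 1.8560 + 1.3349 + 0.6579 + 0.0838 = 12.264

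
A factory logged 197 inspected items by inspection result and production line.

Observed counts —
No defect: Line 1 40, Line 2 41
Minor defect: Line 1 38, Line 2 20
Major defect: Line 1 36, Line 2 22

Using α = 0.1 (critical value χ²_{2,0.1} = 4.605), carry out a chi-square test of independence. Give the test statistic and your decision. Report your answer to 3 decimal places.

Row totals: 81, 58, 58. Column totals: 114, 83. Grand total N = 197.
Expected counts (row total × column total / N):
  No defect, Line 1: 81×114/197 = 46.8731
  No defect, Line 2: 81×83/197 = 34.1269
  Minor defect, Line 1: 58×114/197 = 33.5635
  Minor defect, Line 2: 58×83/197 = 24.4365
  Major defect, Line 1: 58×114/197 = 33.5635
  Major defect, Line 2: 58×83/197 = 24.4365
Contributions (O − E)²/E:
  (40 − 46.8731)²/46.8731 = 1.0078
  (41 − 34.1269)²/34.1269 = 1.3842
  (38 − 33.5635)²/33.5635 = 0.5864
  (20 − 24.4365)²/24.4365 = 0.8055
  (36 − 33.5635)²/33.5635 = 0.1769
  (22 − 24.4365)²/24.4365 = 0.2429
χ² = 1.0078 + 1.3842 + 0.5864 + 0.8055 + 0.1769 + 0.2429 = 4.204
df = (3−1)(2−1) = 2. Since 4.204 < 4.605, fail to reject the null hypothesis of independence at α = 0.1.

4.204; fail to reject H₀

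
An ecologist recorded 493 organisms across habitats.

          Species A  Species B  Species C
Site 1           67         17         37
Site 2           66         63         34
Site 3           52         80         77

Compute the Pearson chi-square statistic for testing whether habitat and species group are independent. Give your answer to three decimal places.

Row totals: 121, 163, 209. Column totals: 185, 160, 148. Grand total N = 493.
Expected counts (row total × column total / N):
  Site 1, Species A: 121×185/493 = 45.4057
  Site 1, Species B: 121×160/493 = 39.2698
  Site 1, Species C: 121×148/493 = 36.3245
  Site 2, Species A: 163×185/493 = 61.1663
  Site 2, Species B: 163×160/493 = 52.9006
  Site 2, Species C: 163×148/493 = 48.9331
  Site 3, Species A: 209×185/493 = 78.4280
  Site 3, Species B: 209×160/493 = 67.8296
  Site 3, Species C: 209×148/493 = 62.7424
Contributions (O − E)²/E:
  (67 − 45.4057)²/45.4057 = 10.2699
  (17 − 39.2698)²/39.2698 = 12.6291
  (37 − 36.3245)²/36.3245 = 0.0126
  (66 − 61.1663)²/61.1663 = 0.3820
  (63 − 52.9006)²/52.9006 = 1.9281
  (34 − 48.9331)²/48.9331 = 4.5572
  (52 − 78.4280)²/78.4280 = 8.9055
  (80 − 67.8296)²/67.8296 = 2.1837
  (77 − 62.7424)²/62.7424 = 3.2399
χ² = 10.2699 + 12.6291 + 0.0126 + 0.3820 + 1.9281 + 4.5572 + 8.9055 + 2.1837 + 3.2399 = 44.108

44.108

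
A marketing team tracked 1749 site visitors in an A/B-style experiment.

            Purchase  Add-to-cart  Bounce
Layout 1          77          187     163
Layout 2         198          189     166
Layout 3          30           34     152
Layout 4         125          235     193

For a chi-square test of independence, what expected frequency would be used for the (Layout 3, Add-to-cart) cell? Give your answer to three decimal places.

79.657

Row total (Layout 3) = 216; column total (Add-to-cart) = 645; grand total N = 1749.
Expected count = (row total × column total) / N = 216 × 645 / 1749 = 79.657.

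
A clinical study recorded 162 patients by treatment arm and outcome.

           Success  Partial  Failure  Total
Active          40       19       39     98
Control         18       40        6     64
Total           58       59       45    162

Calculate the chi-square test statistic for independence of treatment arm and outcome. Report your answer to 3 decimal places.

Grand total N = 162.
Expected counts (row total × column total / N):
  Active, Success: 98×58/162 = 35.0864
  Active, Partial: 98×59/162 = 35.6914
  Active, Failure: 98×45/162 = 27.2222
  Control, Success: 64×58/162 = 22.9136
  Control, Partial: 64×59/162 = 23.3086
  Control, Failure: 64×45/162 = 17.7778
Contributions (O − E)²/E:
  (40 − 35.0864)²/35.0864 = 0.6881
  (19 − 35.6914)²/35.6914 = 7.8059
  (39 − 27.2222)²/27.2222 = 5.0957
  (18 − 22.9136)²/22.9136 = 1.0537
  (40 − 23.3086)²/23.3086 = 11.9528
  (6 − 17.7778)²/17.7778 = 7.8028
χ² = 0.6881 + 7.8059 + 5.0957 + 1.0537 + 11.9528 + 7.8028 = 34.399

34.399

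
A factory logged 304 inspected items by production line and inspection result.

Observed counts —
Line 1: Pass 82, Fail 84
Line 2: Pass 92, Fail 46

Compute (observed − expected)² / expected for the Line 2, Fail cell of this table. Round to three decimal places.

2.870

Row total (Line 2) = 138; column total (Fail) = 130; N = 304.
Expected count E = 138 × 130 / 304 = 59.0132.
Contribution = (O − E)²/E = (46 − 59.0132)² / 59.0132 = 2.870.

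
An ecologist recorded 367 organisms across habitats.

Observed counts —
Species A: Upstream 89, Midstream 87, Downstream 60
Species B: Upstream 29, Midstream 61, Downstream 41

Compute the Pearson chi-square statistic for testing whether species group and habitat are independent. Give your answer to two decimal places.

Row totals: 236, 131. Column totals: 118, 148, 101. Grand total N = 367.
Expected counts (row total × column total / N):
  Species A, Upstream: 236×118/367 = 75.880
  Species A, Midstream: 236×148/367 = 95.172
  Species A, Downstream: 236×101/367 = 64.948
  Species B, Upstream: 131×118/367 = 42.120
  Species B, Midstream: 131×148/367 = 52.828
  Species B, Downstream: 131×101/367 = 36.052
Contributions (O − E)²/E:
  (89 − 75.880)²/75.880 = 2.2685
  (87 − 95.172)²/95.172 = 0.7017
  (60 − 64.948)²/64.948 = 0.3770
  (29 − 42.120)²/42.120 = 4.0868
  (61 − 52.828)²/52.828 = 1.2641
  (41 − 36.052)²/36.052 = 0.6791
χ² = 2.2685 + 0.7017 + 0.3770 + 4.0868 + 1.2641 + 0.6791 = 9.38

9.38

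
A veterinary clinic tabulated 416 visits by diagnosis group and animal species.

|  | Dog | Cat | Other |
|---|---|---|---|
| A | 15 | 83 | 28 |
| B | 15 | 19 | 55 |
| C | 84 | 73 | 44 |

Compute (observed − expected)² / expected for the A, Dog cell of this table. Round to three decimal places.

Row total (A) = 126; column total (Dog) = 114; N = 416.
Expected count E = 126 × 114 / 416 = 34.5288.
Contribution = (O − E)²/E = (15 − 34.5288)² / 34.5288 = 11.045.

11.045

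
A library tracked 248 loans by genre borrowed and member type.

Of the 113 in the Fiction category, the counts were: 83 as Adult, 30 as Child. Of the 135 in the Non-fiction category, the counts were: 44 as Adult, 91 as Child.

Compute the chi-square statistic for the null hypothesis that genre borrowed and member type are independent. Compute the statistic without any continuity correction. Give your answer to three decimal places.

Row totals: 113, 135. Column totals: 127, 121. Grand total N = 248.
Expected counts (row total × column total / N):
  Fiction, Adult: 113×127/248 = 57.8669
  Fiction, Child: 113×121/248 = 55.1331
  Non-fiction, Adult: 135×127/248 = 69.1331
  Non-fiction, Child: 135×121/248 = 65.8669
Contributions (O − E)²/E:
  (83 − 57.8669)²/57.8669 = 10.9160
  (30 − 55.1331)²/55.1331 = 11.4572
  (44 − 69.1331)²/69.1331 = 9.1371
  (91 − 65.8669)²/65.8669 = 9.5901
χ² = 10.9160 + 11.4572 + 9.1371 + 9.5901 = 41.100

41.100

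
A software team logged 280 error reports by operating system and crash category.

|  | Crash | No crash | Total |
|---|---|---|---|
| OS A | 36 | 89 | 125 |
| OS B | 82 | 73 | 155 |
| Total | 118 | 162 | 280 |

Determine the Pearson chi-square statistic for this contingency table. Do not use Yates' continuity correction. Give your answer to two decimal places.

Grand total N = 280.
Expected counts (row total × column total / N):
  OS A, Crash: 125×118/280 = 52.679
  OS A, No crash: 125×162/280 = 72.321
  OS B, Crash: 155×118/280 = 65.321
  OS B, No crash: 155×162/280 = 89.679
Contributions (O − E)²/E:
  (36 − 52.679)²/52.679 = 5.2808
  (89 − 72.321)²/72.321 = 3.8466
  (82 − 65.321)²/65.321 = 4.2588
  (73 − 89.679)²/89.679 = 3.1021
χ² = 5.2808 + 3.8466 + 4.2588 + 3.1021 = 16.49

16.49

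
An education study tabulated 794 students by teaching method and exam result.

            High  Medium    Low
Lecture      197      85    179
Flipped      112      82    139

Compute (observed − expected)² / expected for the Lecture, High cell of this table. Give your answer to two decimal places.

1.73

Row total (Lecture) = 461; column total (High) = 309; N = 794.
Expected count E = 461 × 309 / 794 = 179.407.
Contribution = (O − E)²/E = (197 − 179.407)² / 179.407 = 1.73.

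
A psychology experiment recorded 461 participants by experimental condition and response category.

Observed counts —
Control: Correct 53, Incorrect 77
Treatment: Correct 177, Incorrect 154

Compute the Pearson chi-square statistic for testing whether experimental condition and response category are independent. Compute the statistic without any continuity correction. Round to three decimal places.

6.027

Row totals: 130, 331. Column totals: 230, 231. Grand total N = 461.
Expected counts (row total × column total / N):
  Control, Correct: 130×230/461 = 64.8590
  Control, Incorrect: 130×231/461 = 65.1410
  Treatment, Correct: 331×230/461 = 165.1410
  Treatment, Incorrect: 331×231/461 = 165.8590
Contributions (O − E)²/E:
  (53 − 64.8590)²/64.8590 = 2.1683
  (77 − 65.1410)²/65.1410 = 2.1589
  (177 − 165.1410)²/165.1410 = 0.8516
  (154 − 165.8590)²/165.8590 = 0.8479
χ² = 2.1683 + 2.1589 + 0.8516 + 0.8479 = 6.027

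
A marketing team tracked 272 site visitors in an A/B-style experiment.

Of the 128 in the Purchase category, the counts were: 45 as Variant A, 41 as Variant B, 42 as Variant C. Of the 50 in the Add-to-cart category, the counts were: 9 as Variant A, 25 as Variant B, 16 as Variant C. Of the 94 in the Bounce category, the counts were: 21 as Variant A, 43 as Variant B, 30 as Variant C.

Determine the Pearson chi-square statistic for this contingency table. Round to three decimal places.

Row totals: 128, 50, 94. Column totals: 75, 109, 88. Grand total N = 272.
Expected counts (row total × column total / N):
  Purchase, Variant A: 128×75/272 = 35.2941
  Purchase, Variant B: 128×109/272 = 51.2941
  Purchase, Variant C: 128×88/272 = 41.4118
  Add-to-cart, Variant A: 50×75/272 = 13.7868
  Add-to-cart, Variant B: 50×109/272 = 20.0368
  Add-to-cart, Variant C: 50×88/272 = 16.1765
  Bounce, Variant A: 94×75/272 = 25.9191
  Bounce, Variant B: 94×109/272 = 37.6691
  Bounce, Variant C: 94×88/272 = 30.4118
Contributions (O − E)²/E:
  (45 − 35.2941)²/35.2941 = 2.6691
  (41 − 51.2941)²/51.2941 = 2.0659
  (42 − 41.4118)²/41.4118 = 0.0084
  (9 − 13.7868)²/13.7868 = 1.6620
  (25 − 20.0368)²/20.0368 = 1.2294
  (16 − 16.1765)²/16.1765 = 0.0019
  (21 − 25.9191)²/25.9191 = 0.9336
  (43 − 37.6691)²/37.6691 = 0.7544
  (30 − 30.4118)²/30.4118 = 0.0056
χ² = 2.6691 + 2.0659 + 0.0084 + 1.6620 + 1.2294 + 0.0019 + 0.9336 + 0.7544 + 0.0056 = 9.330

9.330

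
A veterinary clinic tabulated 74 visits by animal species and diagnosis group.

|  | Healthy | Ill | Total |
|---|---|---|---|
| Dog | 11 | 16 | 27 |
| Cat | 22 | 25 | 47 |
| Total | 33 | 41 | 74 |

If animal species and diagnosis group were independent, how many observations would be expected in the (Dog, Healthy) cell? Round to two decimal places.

Row total (Dog) = 27; column total (Healthy) = 33; grand total N = 74.
Expected count = (row total × column total) / N = 27 × 33 / 74 = 12.04.

12.04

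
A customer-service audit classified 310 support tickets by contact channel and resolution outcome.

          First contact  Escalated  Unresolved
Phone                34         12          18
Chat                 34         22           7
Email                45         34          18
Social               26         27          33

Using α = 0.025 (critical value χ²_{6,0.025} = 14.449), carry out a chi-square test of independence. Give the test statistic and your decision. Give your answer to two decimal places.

23.35; reject H₀

Row totals: 64, 63, 97, 86. Column totals: 139, 95, 76. Grand total N = 310.
Expected counts (row total × column total / N):
  Phone, First contact: 64×139/310 = 28.697
  Phone, Escalated: 64×95/310 = 19.613
  Phone, Unresolved: 64×76/310 = 15.690
  Chat, First contact: 63×139/310 = 28.248
  Chat, Escalated: 63×95/310 = 19.306
  Chat, Unresolved: 63×76/310 = 15.445
  Email, First contact: 97×139/310 = 43.494
  Email, Escalated: 97×95/310 = 29.726
  Email, Unresolved: 97×76/310 = 23.781
  Social, First contact: 86×139/310 = 38.561
  Social, Escalated: 86×95/310 = 26.355
  Social, Unresolved: 86×76/310 = 21.084
Contributions (O − E)²/E:
  (34 − 28.697)²/28.697 = 0.9800
  (12 − 19.613)²/19.613 = 2.9551
  (18 − 15.690)²/15.690 = 0.3401
  (34 − 28.248)²/28.248 = 1.1713
  (22 − 19.306)²/19.306 = 0.3759
  (7 − 15.445)²/15.445 = 4.6175
  (45 − 43.494)²/43.494 = 0.0521
  (34 − 29.726)²/29.726 = 0.6145
  (18 − 23.781)²/23.781 = 1.4053
  (26 − 38.561)²/38.561 = 4.0917
  (27 − 26.355)²/26.355 = 0.0158
  (33 − 21.084)²/21.084 = 6.7345
χ² = 0.9800 + 2.9551 + 0.3401 + 1.1713 + 0.3759 + 4.6175 + 0.0521 + 0.6145 + 1.4053 + 4.0917 + 0.0158 + 6.7345 = 23.35
df = (4−1)(3−1) = 6. Since 23.35 > 14.449, reject the null hypothesis of independence at α = 0.025.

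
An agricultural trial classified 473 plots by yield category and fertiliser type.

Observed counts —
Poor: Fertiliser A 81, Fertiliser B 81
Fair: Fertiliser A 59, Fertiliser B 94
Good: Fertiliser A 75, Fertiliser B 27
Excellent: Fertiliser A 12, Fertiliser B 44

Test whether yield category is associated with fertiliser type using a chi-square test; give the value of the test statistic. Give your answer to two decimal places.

48.20

Row totals: 162, 153, 102, 56. Column totals: 227, 246. Grand total N = 473.
Expected counts (row total × column total / N):
  Poor, Fertiliser A: 162×227/473 = 77.746
  Poor, Fertiliser B: 162×246/473 = 84.254
  Fair, Fertiliser A: 153×227/473 = 73.427
  Fair, Fertiliser B: 153×246/473 = 79.573
  Good, Fertiliser A: 102×227/473 = 48.951
  Good, Fertiliser B: 102×246/473 = 53.049
  Excellent, Fertiliser A: 56×227/473 = 26.875
  Excellent, Fertiliser B: 56×246/473 = 29.125
Contributions (O − E)²/E:
  (81 − 77.746)²/77.746 = 0.1362
  (81 − 84.254)²/84.254 = 0.1257
  (59 − 73.427)²/73.427 = 2.8346
  (94 − 79.573)²/79.573 = 2.6157
  (75 − 48.951)²/48.951 = 13.8618
  (27 − 53.049)²/53.049 = 12.7910
  (12 − 26.875)²/26.875 = 8.2331
  (44 − 29.125)²/29.125 = 7.5971
χ² = 0.1362 + 0.1257 + 2.8346 + 2.6157 + 13.8618 + 12.7910 + 8.2331 + 7.5971 = 48.20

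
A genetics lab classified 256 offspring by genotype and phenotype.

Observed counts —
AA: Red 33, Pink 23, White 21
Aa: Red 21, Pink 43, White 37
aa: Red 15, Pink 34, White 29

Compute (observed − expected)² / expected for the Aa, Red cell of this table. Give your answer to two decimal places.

Row total (Aa) = 101; column total (Red) = 69; N = 256.
Expected count E = 101 × 69 / 256 = 27.223.
Contribution = (O − E)²/E = (21 − 27.223)² / 27.223 = 1.42.

1.42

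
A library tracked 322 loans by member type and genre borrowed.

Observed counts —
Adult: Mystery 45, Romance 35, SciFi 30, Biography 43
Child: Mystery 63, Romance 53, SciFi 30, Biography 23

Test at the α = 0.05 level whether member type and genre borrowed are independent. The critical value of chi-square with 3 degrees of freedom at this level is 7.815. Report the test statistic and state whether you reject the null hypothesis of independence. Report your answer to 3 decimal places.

Row totals: 153, 169. Column totals: 108, 88, 60, 66. Grand total N = 322.
Expected counts (row total × column total / N):
  Adult, Mystery: 153×108/322 = 51.3168
  Adult, Romance: 153×88/322 = 41.8137
  Adult, SciFi: 153×60/322 = 28.5093
  Adult, Biography: 153×66/322 = 31.3602
  Child, Mystery: 169×108/322 = 56.6832
  Child, Romance: 169×88/322 = 46.1863
  Child, SciFi: 169×60/322 = 31.4907
  Child, Biography: 169×66/322 = 34.6398
Contributions (O − E)²/E:
  (45 − 51.3168)²/51.3168 = 0.7776
  (35 − 41.8137)²/41.8137 = 1.1103
  (30 − 28.5093)²/28.5093 = 0.0779
  (43 − 31.3602)²/31.3602 = 4.3203
  (63 − 56.6832)²/56.6832 = 0.7039
  (53 − 46.1863)²/46.1863 = 1.0052
  (30 − 31.4907)²/31.4907 = 0.0706
  (23 − 34.6398)²/34.6398 = 3.9113
χ² = 0.7776 + 1.1103 + 0.0779 + 4.3203 + 0.7039 + 1.0052 + 0.0706 + 3.9113 = 11.977
df = (2−1)(4−1) = 3. Since 11.977 > 7.815, reject the null hypothesis of independence at α = 0.05.

11.977; reject H₀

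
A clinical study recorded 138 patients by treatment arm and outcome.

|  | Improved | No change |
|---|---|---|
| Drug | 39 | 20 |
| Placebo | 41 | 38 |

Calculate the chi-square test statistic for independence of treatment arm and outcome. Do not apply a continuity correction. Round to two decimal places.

2.80

Row totals: 59, 79. Column totals: 80, 58. Grand total N = 138.
Expected counts (row total × column total / N):
  Drug, Improved: 59×80/138 = 34.203
  Drug, No change: 59×58/138 = 24.797
  Placebo, Improved: 79×80/138 = 45.797
  Placebo, No change: 79×58/138 = 33.203
Contributions (O − E)²/E:
  (39 − 34.203)²/34.203 = 0.6728
  (20 − 24.797)²/24.797 = 0.9280
  (41 − 45.797)²/45.797 = 0.5025
  (38 − 33.203)²/33.203 = 0.6930
χ² = 0.6728 + 0.9280 + 0.5025 + 0.6930 = 2.80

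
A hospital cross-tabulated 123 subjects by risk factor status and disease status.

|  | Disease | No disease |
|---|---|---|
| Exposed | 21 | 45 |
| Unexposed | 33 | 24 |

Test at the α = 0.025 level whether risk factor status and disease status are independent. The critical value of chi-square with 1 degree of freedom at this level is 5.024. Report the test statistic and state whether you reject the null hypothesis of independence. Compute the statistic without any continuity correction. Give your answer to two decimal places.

8.44; reject H₀

Row totals: 66, 57. Column totals: 54, 69. Grand total N = 123.
Expected counts (row total × column total / N):
  Exposed, Disease: 66×54/123 = 28.9756
  Exposed, No disease: 66×69/123 = 37.0244
  Unexposed, Disease: 57×54/123 = 25.0244
  Unexposed, No disease: 57×69/123 = 31.9756
Contributions (O − E)²/E:
  (21 − 28.9756)²/28.9756 = 2.1953
  (45 − 37.0244)²/37.0244 = 1.7181
  (33 − 25.0244)²/25.0244 = 2.5419
  (24 − 31.9756)²/31.9756 = 1.9893
χ² = 2.1953 + 1.7181 + 2.5419 + 1.9893 = 8.44
df = (2−1)(2−1) = 1. Since 8.44 > 5.024, reject the null hypothesis of independence at α = 0.025.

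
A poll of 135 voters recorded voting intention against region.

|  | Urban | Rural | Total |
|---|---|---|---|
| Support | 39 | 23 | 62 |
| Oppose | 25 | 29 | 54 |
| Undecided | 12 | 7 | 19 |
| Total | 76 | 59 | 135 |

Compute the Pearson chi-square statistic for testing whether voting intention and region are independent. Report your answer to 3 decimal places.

Grand total N = 135.
Expected counts (row total × column total / N):
  Support, Urban: 62×76/135 = 34.9037
  Support, Rural: 62×59/135 = 27.0963
  Oppose, Urban: 54×76/135 = 30.4000
  Oppose, Rural: 54×59/135 = 23.6000
  Undecided, Urban: 19×76/135 = 10.6963
  Undecided, Rural: 19×59/135 = 8.3037
Contributions (O − E)²/E:
  (39 − 34.9037)²/34.9037 = 0.4807
  (23 − 27.0963)²/27.0963 = 0.6193
  (25 − 30.4000)²/30.4000 = 0.9592
  (29 − 23.6000)²/23.6000 = 1.2356
  (12 − 10.6963)²/10.6963 = 0.1589
  (7 − 8.3037)²/8.3037 = 0.2047
χ² = 0.4807 + 0.6193 + 0.9592 + 1.2356 + 0.1589 + 0.2047 = 3.658

3.658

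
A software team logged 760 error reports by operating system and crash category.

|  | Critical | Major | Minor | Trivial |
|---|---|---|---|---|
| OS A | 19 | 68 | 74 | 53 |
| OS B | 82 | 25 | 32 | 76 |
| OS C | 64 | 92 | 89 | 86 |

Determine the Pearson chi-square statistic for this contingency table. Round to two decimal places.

86.49

Row totals: 214, 215, 331. Column totals: 165, 185, 195, 215. Grand total N = 760.
Expected counts (row total × column total / N):
  OS A, Critical: 214×165/760 = 46.461
  OS A, Major: 214×185/760 = 52.092
  OS A, Minor: 214×195/760 = 54.908
  OS A, Trivial: 214×215/760 = 60.539
  OS B, Critical: 215×165/760 = 46.678
  OS B, Major: 215×185/760 = 52.336
  OS B, Minor: 215×195/760 = 55.164
  OS B, Trivial: 215×215/760 = 60.822
  OS C, Critical: 331×165/760 = 71.862
  OS C, Major: 331×185/760 = 80.572
  OS C, Minor: 331×195/760 = 84.928
  OS C, Trivial: 331×215/760 = 93.638
Contributions (O − E)²/E:
  (19 − 46.461)²/46.461 = 16.2310
  (68 − 52.092)²/52.092 = 4.8580
  (74 − 54.908)²/54.908 = 6.6385
  (53 − 60.539)²/60.539 = 0.9388
  (82 − 46.678)²/46.678 = 26.7287
  (25 − 52.336)²/52.336 = 14.2781
  (32 − 55.164)²/55.164 = 9.7268
  (76 − 60.822)²/60.822 = 3.7876
  (64 − 71.862)²/71.862 = 0.8601
  (92 − 80.572)²/80.572 = 1.6209
  (89 − 84.928)²/84.928 = 0.1952
  (86 − 93.638)²/93.638 = 0.6230
χ² = 16.2310 + 4.8580 + 6.6385 + 0.9388 + 26.7287 + 14.2781 + 9.7268 + 3.7876 + 0.8601 + 1.6209 + 0.1952 + 0.6230 = 86.49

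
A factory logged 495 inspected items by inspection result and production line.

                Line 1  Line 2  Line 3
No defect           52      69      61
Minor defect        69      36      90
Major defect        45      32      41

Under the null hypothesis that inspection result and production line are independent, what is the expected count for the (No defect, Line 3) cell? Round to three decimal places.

70.594

Row total (No defect) = 182; column total (Line 3) = 192; grand total N = 495.
Expected count = (row total × column total) / N = 182 × 192 / 495 = 70.594.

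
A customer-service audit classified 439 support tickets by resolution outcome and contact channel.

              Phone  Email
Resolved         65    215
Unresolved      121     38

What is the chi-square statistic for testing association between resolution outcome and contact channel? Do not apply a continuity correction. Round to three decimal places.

Row totals: 280, 159. Column totals: 186, 253. Grand total N = 439.
Expected counts (row total × column total / N):
  Resolved, Phone: 280×186/439 = 118.63326
  Resolved, Email: 280×253/439 = 161.36674
  Unresolved, Phone: 159×186/439 = 67.36674
  Unresolved, Email: 159×253/439 = 91.63326
Contributions (O − E)²/E:
  (65 − 118.63326)²/118.63326 = 24.2472
  (215 − 161.36674)²/161.36674 = 17.8260
  (121 − 67.36674)²/67.36674 = 42.6995
  (38 − 91.63326)²/91.63326 = 31.3917
χ² = 24.2472 + 17.8260 + 42.6995 + 31.3917 = 116.164

116.164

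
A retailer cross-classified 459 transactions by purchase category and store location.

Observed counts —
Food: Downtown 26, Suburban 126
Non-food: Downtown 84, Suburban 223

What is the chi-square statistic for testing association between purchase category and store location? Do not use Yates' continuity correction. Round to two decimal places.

5.87

Row totals: 152, 307. Column totals: 110, 349. Grand total N = 459.
Expected counts (row total × column total / N):
  Food, Downtown: 152×110/459 = 36.427
  Food, Suburban: 152×349/459 = 115.573
  Non-food, Downtown: 307×110/459 = 73.573
  Non-food, Suburban: 307×349/459 = 233.427
Contributions (O − E)²/E:
  (26 − 36.427)²/36.427 = 2.9847
  (126 − 115.573)²/115.573 = 0.9407
  (84 − 73.573)²/73.573 = 1.4777
  (223 − 233.427)²/233.427 = 0.4658
χ² = 2.9847 + 0.9407 + 1.4777 + 0.4658 = 5.87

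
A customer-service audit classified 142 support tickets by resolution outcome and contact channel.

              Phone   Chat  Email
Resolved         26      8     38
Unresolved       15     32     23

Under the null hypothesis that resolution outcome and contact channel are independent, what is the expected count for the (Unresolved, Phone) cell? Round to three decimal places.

20.211

Row total (Unresolved) = 70; column total (Phone) = 41; grand total N = 142.
Expected count = (row total × column total) / N = 70 × 41 / 142 = 20.211.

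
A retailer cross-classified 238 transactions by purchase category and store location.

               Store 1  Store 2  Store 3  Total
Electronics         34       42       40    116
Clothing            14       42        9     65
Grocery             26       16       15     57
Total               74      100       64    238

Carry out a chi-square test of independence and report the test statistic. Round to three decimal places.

Grand total N = 238.
Expected counts (row total × column total / N):
  Electronics, Store 1: 116×74/238 = 36.0672
  Electronics, Store 2: 116×100/238 = 48.7395
  Electronics, Store 3: 116×64/238 = 31.1933
  Clothing, Store 1: 65×74/238 = 20.2101
  Clothing, Store 2: 65×100/238 = 27.3109
  Clothing, Store 3: 65×64/238 = 17.4790
  Grocery, Store 1: 57×74/238 = 17.7227
  Grocery, Store 2: 57×100/238 = 23.9496
  Grocery, Store 3: 57×64/238 = 15.3277
Contributions (O − E)²/E:
  (34 − 36.0672)²/36.0672 = 0.1185
  (42 − 48.7395)²/48.7395 = 0.9319
  (40 − 31.1933)²/31.1933 = 2.4864
  (14 − 20.2101)²/20.2101 = 1.9082
  (42 − 27.3109)²/27.3109 = 7.9005
  (9 − 17.4790)²/17.4790 = 4.1131
  (26 − 17.7227)²/17.7227 = 3.8659
  (16 − 23.9496)²/23.9496 = 2.6387
  (15 − 15.3277)²/15.3277 = 0.0070
χ² = 0.1185 + 0.9319 + 2.4864 + 1.9082 + 7.9005 + 4.1131 + 3.8659 + 2.6387 + 0.0070 = 23.970

23.970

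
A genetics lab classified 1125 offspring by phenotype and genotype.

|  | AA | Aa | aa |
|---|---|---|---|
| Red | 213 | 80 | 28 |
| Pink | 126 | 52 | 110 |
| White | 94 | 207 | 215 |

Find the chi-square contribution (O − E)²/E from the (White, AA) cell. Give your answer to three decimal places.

55.094

Row total (White) = 516; column total (AA) = 433; N = 1125.
Expected count E = 516 × 433 / 1125 = 198.6027.
Contribution = (O − E)²/E = (94 − 198.6027)² / 198.6027 = 55.094.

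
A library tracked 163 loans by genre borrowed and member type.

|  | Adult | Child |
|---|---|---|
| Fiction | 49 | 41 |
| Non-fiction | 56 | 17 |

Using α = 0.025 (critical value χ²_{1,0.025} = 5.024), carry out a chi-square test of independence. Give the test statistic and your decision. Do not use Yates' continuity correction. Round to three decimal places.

Row totals: 90, 73. Column totals: 105, 58. Grand total N = 163.
Expected counts (row total × column total / N):
  Fiction, Adult: 90×105/163 = 57.9755
  Fiction, Child: 90×58/163 = 32.0245
  Non-fiction, Adult: 73×105/163 = 47.0245
  Non-fiction, Child: 73×58/163 = 25.9755
Contributions (O − E)²/E:
  (49 − 57.9755)²/57.9755 = 1.3895
  (41 − 32.0245)²/32.0245 = 2.5156
  (56 − 47.0245)²/47.0245 = 1.7131
  (17 − 25.9755)²/25.9755 = 3.1014
χ² = 1.3895 + 2.5156 + 1.7131 + 3.1014 = 8.720
df = (2−1)(2−1) = 1. Since 8.720 > 5.024, reject the null hypothesis of independence at α = 0.025.

8.720; reject H₀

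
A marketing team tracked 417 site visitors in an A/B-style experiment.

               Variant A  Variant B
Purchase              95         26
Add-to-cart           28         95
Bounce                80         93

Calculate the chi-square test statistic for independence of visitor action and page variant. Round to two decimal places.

Row totals: 121, 123, 173. Column totals: 203, 214. Grand total N = 417.
Expected counts (row total × column total / N):
  Purchase, Variant A: 121×203/417 = 58.904
  Purchase, Variant B: 121×214/417 = 62.096
  Add-to-cart, Variant A: 123×203/417 = 59.878
  Add-to-cart, Variant B: 123×214/417 = 63.122
  Bounce, Variant A: 173×203/417 = 84.218
  Bounce, Variant B: 173×214/417 = 88.782
Contributions (O − E)²/E:
  (95 − 58.904)²/58.904 = 22.1194
  (26 − 62.096)²/62.096 = 20.9824
  (28 − 59.878)²/59.878 = 16.9713
  (95 − 63.122)²/63.122 = 16.0991
  (80 − 84.218)²/84.218 = 0.2113
  (93 − 88.782)²/88.782 = 0.2004
χ² = 22.1194 + 20.9824 + 16.9713 + 16.0991 + 0.2113 + 0.2004 = 76.58

76.58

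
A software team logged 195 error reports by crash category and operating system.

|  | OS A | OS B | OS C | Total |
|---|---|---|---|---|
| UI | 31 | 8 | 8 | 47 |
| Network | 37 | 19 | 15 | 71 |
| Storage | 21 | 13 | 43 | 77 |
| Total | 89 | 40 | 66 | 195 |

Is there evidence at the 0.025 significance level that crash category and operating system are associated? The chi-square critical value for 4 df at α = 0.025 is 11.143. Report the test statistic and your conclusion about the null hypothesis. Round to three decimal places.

Grand total N = 195.
Expected counts (row total × column total / N):
  UI, OS A: 47×89/195 = 21.4513
  UI, OS B: 47×40/195 = 9.6410
  UI, OS C: 47×66/195 = 15.9077
  Network, OS A: 71×89/195 = 32.4051
  Network, OS B: 71×40/195 = 14.5641
  Network, OS C: 71×66/195 = 24.0308
  Storage, OS A: 77×89/195 = 35.1436
  Storage, OS B: 77×40/195 = 15.7949
  Storage, OS C: 77×66/195 = 26.0615
Contributions (O − E)²/E:
  (31 − 21.4513)²/21.4513 = 4.2504
  (8 − 9.6410)²/9.6410 = 0.2793
  (8 − 15.9077)²/15.9077 = 3.9309
  (37 − 32.4051)²/32.4051 = 0.6515
  (19 − 14.5641)²/14.5641 = 1.3511
  (15 − 24.0308)²/24.0308 = 3.3938
  (21 − 35.1436)²/35.1436 = 5.6921
  (13 − 15.7949)²/15.7949 = 0.4946
  (43 − 26.0615)²/26.0615 = 11.0091
χ² = 4.2504 + 0.2793 + 3.9309 + 0.6515 + 1.3511 + 3.3938 + 5.6921 + 0.4946 + 11.0091 = 31.053
df = (3−1)(3−1) = 4. Since 31.053 > 11.143, reject the null hypothesis of independence at α = 0.025.

31.053; reject H₀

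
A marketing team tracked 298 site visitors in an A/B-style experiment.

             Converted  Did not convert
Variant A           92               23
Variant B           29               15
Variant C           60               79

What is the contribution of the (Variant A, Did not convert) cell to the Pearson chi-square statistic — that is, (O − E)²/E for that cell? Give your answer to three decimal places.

10.867

Row total (Variant A) = 115; column total (Did not convert) = 117; N = 298.
Expected count E = 115 × 117 / 298 = 45.1510.
Contribution = (O − E)²/E = (23 − 45.1510)² / 45.1510 = 10.867.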